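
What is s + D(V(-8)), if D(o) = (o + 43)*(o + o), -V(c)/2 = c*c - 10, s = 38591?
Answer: 52631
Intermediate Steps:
V(c) = 20 - 2*c² (V(c) = -2*(c*c - 10) = -2*(c² - 10) = -2*(-10 + c²) = 20 - 2*c²)
D(o) = 2*o*(43 + o) (D(o) = (43 + o)*(2*o) = 2*o*(43 + o))
s + D(V(-8)) = 38591 + 2*(20 - 2*(-8)²)*(43 + (20 - 2*(-8)²)) = 38591 + 2*(20 - 2*64)*(43 + (20 - 2*64)) = 38591 + 2*(20 - 128)*(43 + (20 - 128)) = 38591 + 2*(-108)*(43 - 108) = 38591 + 2*(-108)*(-65) = 38591 + 14040 = 52631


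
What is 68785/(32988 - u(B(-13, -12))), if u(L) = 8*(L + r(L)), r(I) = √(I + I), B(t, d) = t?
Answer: 569058305/273770532 + 68785*I*√26/136885266 ≈ 2.0786 + 0.0025623*I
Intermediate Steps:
r(I) = √2*√I (r(I) = √(2*I) = √2*√I)
u(L) = 8*L + 8*√2*√L (u(L) = 8*(L + √2*√L) = 8*L + 8*√2*√L)
68785/(32988 - u(B(-13, -12))) = 68785/(32988 - (8*(-13) + 8*√2*√(-13))) = 68785/(32988 - (-104 + 8*√2*(I*√13))) = 68785/(32988 - (-104 + 8*I*√26)) = 68785/(32988 + (104 - 8*I*√26)) = 68785/(33092 - 8*I*√26)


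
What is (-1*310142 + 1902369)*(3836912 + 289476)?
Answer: 6570146386076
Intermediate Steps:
(-1*310142 + 1902369)*(3836912 + 289476) = (-310142 + 1902369)*4126388 = 1592227*4126388 = 6570146386076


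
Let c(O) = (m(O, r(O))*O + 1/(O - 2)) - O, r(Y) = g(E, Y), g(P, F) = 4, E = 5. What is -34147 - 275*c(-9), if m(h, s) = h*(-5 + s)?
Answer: -14322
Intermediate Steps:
r(Y) = 4
c(O) = 1/(-2 + O) - O - O² (c(O) = ((O*(-5 + 4))*O + 1/(O - 2)) - O = ((O*(-1))*O + 1/(-2 + O)) - O = ((-O)*O + 1/(-2 + O)) - O = (-O² + 1/(-2 + O)) - O = (1/(-2 + O) - O²) - O = 1/(-2 + O) - O - O²)
-34147 - 275*c(-9) = -34147 - 275*(1 + (-9)² - 1*(-9)³ + 2*(-9))/(-2 - 9) = -34147 - 275*(1 + 81 - 1*(-729) - 18)/(-11) = -34147 - 275*(-(1 + 81 + 729 - 18)/11) = -34147 - 275*(-1/11*793) = -34147 - 275*(-793)/11 = -34147 - 1*(-19825) = -34147 + 19825 = -14322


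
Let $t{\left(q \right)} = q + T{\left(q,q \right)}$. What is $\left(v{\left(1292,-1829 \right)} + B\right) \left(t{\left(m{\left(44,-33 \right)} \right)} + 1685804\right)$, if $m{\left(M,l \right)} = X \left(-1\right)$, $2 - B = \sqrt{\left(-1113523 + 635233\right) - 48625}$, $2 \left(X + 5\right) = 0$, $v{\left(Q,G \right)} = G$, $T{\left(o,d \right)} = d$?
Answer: $-3079982178 - 1685814 i \sqrt{526915} \approx -3.08 \cdot 10^{9} - 1.2237 \cdot 10^{9} i$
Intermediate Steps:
$X = -5$ ($X = -5 + \frac{1}{2} \cdot 0 = -5 + 0 = -5$)
$B = 2 - i \sqrt{526915}$ ($B = 2 - \sqrt{\left(-1113523 + 635233\right) - 48625} = 2 - \sqrt{-478290 - 48625} = 2 - \sqrt{-526915} = 2 - i \sqrt{526915} \approx 2.0 - 725.89 i$)
$m{\left(M,l \right)} = 5$ ($m{\left(M,l \right)} = \left(-5\right) \left(-1\right) = 5$)
$t{\left(q \right)} = 2 q$ ($t{\left(q \right)} = q + q = 2 q$)
$\left(v{\left(1292,-1829 \right)} + B\right) \left(t{\left(m{\left(44,-33 \right)} \right)} + 1685804\right) = \left(-1829 + \left(2 - i \sqrt{526915}\right)\right) \left(2 \cdot 5 + 1685804\right) = \left(-1827 - i \sqrt{526915}\right) \left(10 + 1685804\right) = \left(-1827 - i \sqrt{526915}\right) 1685814 = -3079982178 - 1685814 i \sqrt{526915}$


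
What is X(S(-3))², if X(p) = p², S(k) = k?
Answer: 81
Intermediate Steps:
X(S(-3))² = ((-3)²)² = 9² = 81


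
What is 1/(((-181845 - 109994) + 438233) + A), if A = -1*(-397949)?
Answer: 1/544343 ≈ 1.8371e-6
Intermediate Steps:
A = 397949
1/(((-181845 - 109994) + 438233) + A) = 1/(((-181845 - 109994) + 438233) + 397949) = 1/((-291839 + 438233) + 397949) = 1/(146394 + 397949) = 1/544343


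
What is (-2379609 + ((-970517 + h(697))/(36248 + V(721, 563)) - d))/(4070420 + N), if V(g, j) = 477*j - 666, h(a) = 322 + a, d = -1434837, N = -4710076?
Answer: 3882936651/2628925652 ≈ 1.4770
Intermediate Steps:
V(g, j) = -666 + 477*j
(-2379609 + ((-970517 + h(697))/(36248 + V(721, 563)) - d))/(4070420 + N) = (-2379609 + ((-970517 + (322 + 697))/(36248 + (-666 + 477*563)) - 1*(-1434837)))/(4070420 - 4710076) = (-2379609 + ((-970517 + 1019)/(36248 + (-666 + 268551)) + 1434837))/(-639656) = (-2379609 + (-969498/(36248 + 267885) + 1434837))*(-1/639656) = (-2379609 + (-969498/304133 + 1434837))*(-1/639656) = (-2379609 + 436380311823/304133)*(-1/639656) = -287337312174/304133*(-1/639656) = 3882936651/2628925652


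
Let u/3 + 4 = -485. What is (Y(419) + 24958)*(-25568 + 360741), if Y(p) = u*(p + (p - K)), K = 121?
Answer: -344182785413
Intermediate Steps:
u = -1467 (u = -12 + 3*(-485) = -12 - 1455 = -1467)
Y(p) = 177507 - 2934*p (Y(p) = -1467*(p + (p - 1*121)) = -1467*(p + (p - 121)) = -1467*(p + (-121 + p)) = -1467*(-121 + 2*p) = 177507 - 2934*p)
(Y(419) + 24958)*(-25568 + 360741) = ((177507 - 2934*419) + 24958)*(-25568 + 360741) = ((177507 - 1229346) + 24958)*335173 = (-1051839 + 24958)*335173 = -1026881*335173 = -344182785413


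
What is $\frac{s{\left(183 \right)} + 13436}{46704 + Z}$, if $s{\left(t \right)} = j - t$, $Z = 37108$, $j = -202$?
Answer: $\frac{13051}{83812} \approx 0.15572$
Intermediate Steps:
$s{\left(t \right)} = -202 - t$
$\frac{s{\left(183 \right)} + 13436}{46704 + Z} = \frac{\left(-202 - 183\right) + 13436}{46704 + 37108} = \frac{\left(-202 - 183\right) + 13436}{83812} = \left(-385 + 13436\right) \frac{1}{83812} = 13051 \cdot \frac{1}{83812} = \frac{13051}{83812}$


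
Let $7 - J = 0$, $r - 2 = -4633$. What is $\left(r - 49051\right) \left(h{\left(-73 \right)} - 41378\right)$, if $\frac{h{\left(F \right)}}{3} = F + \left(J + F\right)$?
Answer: $2243639190$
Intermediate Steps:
$r = -4631$ ($r = 2 - 4633 = -4631$)
$J = 7$ ($J = 7 - 0 = 7 + 0 = 7$)
$h{\left(F \right)} = 21 + 6 F$ ($h{\left(F \right)} = 3 \left(F + \left(7 + F\right)\right) = 3 \left(7 + 2 F\right) = 21 + 6 F$)
$\left(r - 49051\right) \left(h{\left(-73 \right)} - 41378\right) = \left(-4631 - 49051\right) \left(\left(21 + 6 \left(-73\right)\right) - 41378\right) = - 53682 \left(\left(21 - 438\right) - 41378\right) = - 53682 \left(-417 - 41378\right) = \left(-53682\right) \left(-41795\right) = 2243639190$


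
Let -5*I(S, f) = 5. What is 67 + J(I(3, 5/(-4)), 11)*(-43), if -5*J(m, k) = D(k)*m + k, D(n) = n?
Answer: 67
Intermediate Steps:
I(S, f) = -1 (I(S, f) = -1/5*5 = -1)
J(m, k) = -k/5 - k*m/5 (J(m, k) = -(k*m + k)/5 = -(k + k*m)/5 = -k/5 - k*m/5)
67 + J(I(3, 5/(-4)), 11)*(-43) = 67 + ((1/5)*11*(-1 - 1*(-1)))*(-43) = 67 + ((1/5)*11*(-1 + 1))*(-43) = 67 + ((1/5)*11*0)*(-43) = 67 + 0*(-43) = 67 + 0 = 67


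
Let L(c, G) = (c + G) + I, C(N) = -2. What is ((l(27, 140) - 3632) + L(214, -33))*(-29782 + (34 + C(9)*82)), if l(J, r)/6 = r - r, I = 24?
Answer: 102508424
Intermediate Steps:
L(c, G) = 24 + G + c (L(c, G) = (c + G) + 24 = (G + c) + 24 = 24 + G + c)
l(J, r) = 0 (l(J, r) = 6*(r - r) = 6*0 = 0)
((l(27, 140) - 3632) + L(214, -33))*(-29782 + (34 + C(9)*82)) = ((0 - 3632) + (24 - 33 + 214))*(-29782 + (34 - 2*82)) = (-3632 + 205)*(-29782 + (34 - 164)) = -3427*(-29782 - 130) = -3427*(-29912) = 102508424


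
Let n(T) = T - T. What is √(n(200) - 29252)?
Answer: 2*I*√7313 ≈ 171.03*I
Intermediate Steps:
n(T) = 0
√(n(200) - 29252) = √(0 - 29252) = √(-29252) = 2*I*√7313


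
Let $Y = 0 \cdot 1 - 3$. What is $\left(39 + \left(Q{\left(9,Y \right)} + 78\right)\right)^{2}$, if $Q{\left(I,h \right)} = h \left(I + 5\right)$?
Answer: $5625$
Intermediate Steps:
$Y = -3$ ($Y = 0 - 3 = -3$)
$Q{\left(I,h \right)} = h \left(5 + I\right)$
$\left(39 + \left(Q{\left(9,Y \right)} + 78\right)\right)^{2} = \left(39 + \left(- 3 \left(5 + 9\right) + 78\right)\right)^{2} = \left(39 + \left(\left(-3\right) 14 + 78\right)\right)^{2} = \left(39 + \left(-42 + 78\right)\right)^{2} = \left(39 + 36\right)^{2} = 75^{2} = 5625$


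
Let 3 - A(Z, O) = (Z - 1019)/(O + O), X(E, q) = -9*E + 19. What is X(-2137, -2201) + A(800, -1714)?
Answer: 66005921/3428 ≈ 19255.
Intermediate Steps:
X(E, q) = 19 - 9*E
A(Z, O) = 3 - (-1019 + Z)/(2*O) (A(Z, O) = 3 - (Z - 1019)/(O + O) = 3 - (-1019 + Z)/(2*O))
X(-2137, -2201) + A(800, -1714) = (19 - 9*(-2137)) + (½)*(1019 - 1*800 + 6*(-1714))/(-1714) = (19 + 19233) + (½)*(-1/1714)*(1019 - 800 - 10284) = 19252 + (½)*(-1/1714)*(-10065) = 19252 + 10065/3428 = 66005921/3428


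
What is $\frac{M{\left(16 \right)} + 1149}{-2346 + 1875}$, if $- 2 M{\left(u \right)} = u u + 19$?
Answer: $- \frac{2023}{942} \approx -2.1476$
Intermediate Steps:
$M{\left(u \right)} = - \frac{19}{2} - \frac{u^{2}}{2}$ ($M{\left(u \right)} = - \frac{u u + 19}{2} = - \frac{u^{2} + 19}{2} = - \frac{19 + u^{2}}{2} = - \frac{19}{2} - \frac{u^{2}}{2}$)
$\frac{M{\left(16 \right)} + 1149}{-2346 + 1875} = \frac{\left(- \frac{19}{2} - \frac{16^{2}}{2}\right) + 1149}{-2346 + 1875} = \frac{\left(- \frac{19}{2} - 128\right) + 1149}{-471} = \left(\left(- \frac{19}{2} - 128\right) + 1149\right) \left(- \frac{1}{471}\right) = \left(- \frac{275}{2} + 1149\right) \left(- \frac{1}{471}\right) = \frac{2023}{2} \left(- \frac{1}{471}\right) = - \frac{2023}{942}$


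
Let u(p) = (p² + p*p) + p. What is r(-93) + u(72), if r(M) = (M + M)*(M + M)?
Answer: 45036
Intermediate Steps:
u(p) = p + 2*p² (u(p) = (p² + p²) + p = 2*p² + p = p + 2*p²)
r(M) = 4*M² (r(M) = (2*M)*(2*M) = 4*M²)
r(-93) + u(72) = 4*(-93)² + 72*(1 + 2*72) = 4*8649 + 72*(1 + 144) = 34596 + 72*145 = 34596 + 10440 = 45036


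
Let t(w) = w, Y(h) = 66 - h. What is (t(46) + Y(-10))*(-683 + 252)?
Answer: -52582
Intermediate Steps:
(t(46) + Y(-10))*(-683 + 252) = (46 + (66 - 1*(-10)))*(-683 + 252) = (46 + (66 + 10))*(-431) = (46 + 76)*(-431) = 122*(-431) = -52582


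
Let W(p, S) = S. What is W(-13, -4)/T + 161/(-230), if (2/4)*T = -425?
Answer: -591/850 ≈ -0.69529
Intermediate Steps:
T = -850 (T = 2*(-425) = -850)
W(-13, -4)/T + 161/(-230) = -4/(-850) + 161/(-230) = -4*(-1/850) + 161*(-1/230) = 2/425 - 7/10 = -591/850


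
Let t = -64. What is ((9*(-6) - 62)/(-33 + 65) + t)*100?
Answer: -13525/2 ≈ -6762.5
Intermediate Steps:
((9*(-6) - 62)/(-33 + 65) + t)*100 = ((9*(-6) - 62)/(-33 + 65) - 64)*100 = ((-54 - 62)/32 - 64)*100 = (-116*1/32 - 64)*100 = (-29/8 - 64)*100 = -541/8*100 = -13525/2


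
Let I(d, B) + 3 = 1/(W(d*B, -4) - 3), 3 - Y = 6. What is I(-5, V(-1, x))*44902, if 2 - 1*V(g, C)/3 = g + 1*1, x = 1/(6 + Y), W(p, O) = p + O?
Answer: -5029024/37 ≈ -1.3592e+5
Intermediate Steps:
Y = -3 (Y = 3 - 1*6 = 3 - 6 = -3)
W(p, O) = O + p
x = ⅓ (x = 1/(6 - 3) = 1/3 = ⅓ ≈ 0.33333)
V(g, C) = 3 - 3*g (V(g, C) = 6 - 3*(g + 1*1) = 6 - 3*(g + 1) = 6 - 3*(1 + g) = 6 + (-3 - 3*g) = 3 - 3*g)
I(d, B) = -3 + 1/(-7 + B*d) (I(d, B) = -3 + 1/((-4 + d*B) - 3) = -3 + 1/((-4 + B*d) - 3) = -3 + 1/(-7 + B*d))
I(-5, V(-1, x))*44902 = ((22 - 3*(3 - 3*(-1))*(-5))/(-7 + (3 - 3*(-1))*(-5)))*44902 = ((22 - 3*(3 + 3)*(-5))/(-7 + (3 + 3)*(-5)))*44902 = ((22 - 3*6*(-5))/(-7 + 6*(-5)))*44902 = ((22 + 90)/(-7 - 30))*44902 = (112/(-37))*44902 = -1/37*112*44902 = -112/37*44902 = -5029024/37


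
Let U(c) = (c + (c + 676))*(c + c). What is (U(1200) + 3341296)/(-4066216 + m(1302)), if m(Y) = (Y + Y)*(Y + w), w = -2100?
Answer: -670231/384013 ≈ -1.7453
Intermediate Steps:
m(Y) = 2*Y*(-2100 + Y) (m(Y) = (Y + Y)*(Y - 2100) = (2*Y)*(-2100 + Y) = 2*Y*(-2100 + Y))
U(c) = 2*c*(676 + 2*c) (U(c) = (c + (676 + c))*(2*c) = (676 + 2*c)*(2*c) = 2*c*(676 + 2*c))
(U(1200) + 3341296)/(-4066216 + m(1302)) = (4*1200*(338 + 1200) + 3341296)/(-4066216 + 2*1302*(-2100 + 1302)) = (4*1200*1538 + 3341296)/(-4066216 + 2*1302*(-798)) = (7382400 + 3341296)/(-4066216 - 2077992) = 10723696/(-6144208) = 10723696*(-1/6144208) = -670231/384013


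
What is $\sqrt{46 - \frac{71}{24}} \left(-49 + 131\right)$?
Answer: $\frac{41 \sqrt{6198}}{6} \approx 537.97$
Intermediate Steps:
$\sqrt{46 - \frac{71}{24}} \left(-49 + 131\right) = \sqrt{46 - \frac{71}{24}} \cdot 82 = \sqrt{\frac{1033}{24}} \cdot 82 = \frac{\sqrt{6198}}{12} \cdot 82 = \frac{41 \sqrt{6198}}{6}$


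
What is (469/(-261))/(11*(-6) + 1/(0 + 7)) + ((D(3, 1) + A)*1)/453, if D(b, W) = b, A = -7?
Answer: 335305/18168471 ≈ 0.018455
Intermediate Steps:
(469/(-261))/(11*(-6) + 1/(0 + 7)) + ((D(3, 1) + A)*1)/453 = (469/(-261))/(11*(-6) + 1/(0 + 7)) + ((3 - 7)*1)/453 = (469*(-1/261))/(-66 + 1/7) - 4*1*(1/453) = -469/(261*(-66 + ⅐)) - 4*1/453 = -469/(261*(-461/7)) - 4/453 = -469/261*(-7/461) - 4/453 = 3283/120321 - 4/453 = 335305/18168471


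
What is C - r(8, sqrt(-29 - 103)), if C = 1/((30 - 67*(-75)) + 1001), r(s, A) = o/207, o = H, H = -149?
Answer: 902551/1253592 ≈ 0.71997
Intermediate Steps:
o = -149
r(s, A) = -149/207
C = 1/6056 (C = 1/((30 + 5025) + 1001) = 1/(5055 + 1001) = 1/6056 ≈ 0.00016513)
C - r(8, sqrt(-29 - 103)) = 1/6056 - 1*(-149/207) = 1/6056 + 149/207 = 902551/1253592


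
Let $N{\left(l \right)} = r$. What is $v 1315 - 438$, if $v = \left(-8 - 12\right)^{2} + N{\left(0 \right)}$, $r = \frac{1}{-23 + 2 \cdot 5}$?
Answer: $\frac{6830991}{13} \approx 5.2546 \cdot 10^{5}$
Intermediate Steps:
$r = - \frac{1}{13}$ ($r = \frac{1}{-23 + 10} = \frac{1}{-13} = - \frac{1}{13} \approx -0.076923$)
$N{\left(l \right)} = - \frac{1}{13}$
$v = \frac{5199}{13}$ ($v = \left(-8 - 12\right)^{2} - \frac{1}{13} = \left(-20\right)^{2} - \frac{1}{13} = 400 - \frac{1}{13} = \frac{5199}{13} \approx 399.92$)
$v 1315 - 438 = \frac{5199}{13} \cdot 1315 - 438 = \frac{6836685}{13} - 438 = \frac{6830991}{13}$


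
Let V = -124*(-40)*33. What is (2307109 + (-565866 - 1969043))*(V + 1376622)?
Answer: -350880795600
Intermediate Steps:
V = 163680 (V = 4960*33 = 163680)
(2307109 + (-565866 - 1969043))*(V + 1376622) = (2307109 + (-565866 - 1969043))*(163680 + 1376622) = (2307109 - 2534909)*1540302 = -227800*1540302 = -350880795600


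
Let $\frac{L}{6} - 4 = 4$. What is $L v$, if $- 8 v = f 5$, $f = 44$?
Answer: $-1320$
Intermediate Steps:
$L = 48$ ($L = 24 + 6 \cdot 4 = 24 + 24 = 48$)
$v = - \frac{55}{2}$ ($v = - \frac{44 \cdot 5}{8} = \left(- \frac{1}{8}\right) 220 = - \frac{55}{2} \approx -27.5$)
$L v = 48 \left(- \frac{55}{2}\right) = -1320$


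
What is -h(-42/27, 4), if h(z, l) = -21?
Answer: 21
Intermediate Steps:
-h(-42/27, 4) = -1*(-21) = 21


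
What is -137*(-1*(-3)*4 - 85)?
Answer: 10001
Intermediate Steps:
-137*(-1*(-3)*4 - 85) = -137*(3*4 - 85) = -137*(12 - 85) = -137*(-73) = 10001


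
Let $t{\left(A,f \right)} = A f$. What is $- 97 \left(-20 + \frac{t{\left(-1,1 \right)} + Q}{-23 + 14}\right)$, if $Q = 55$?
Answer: $2522$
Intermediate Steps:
$- 97 \left(-20 + \frac{t{\left(-1,1 \right)} + Q}{-23 + 14}\right) = - 97 \left(-20 + \frac{\left(-1\right) 1 + 55}{-23 + 14}\right) = - 97 \left(-20 + \frac{-1 + 55}{-9}\right) = - 97 \left(-20 + 54 \left(- \frac{1}{9}\right)\right) = - 97 \left(-20 - 6\right) = \left(-97\right) \left(-26\right) = 2522$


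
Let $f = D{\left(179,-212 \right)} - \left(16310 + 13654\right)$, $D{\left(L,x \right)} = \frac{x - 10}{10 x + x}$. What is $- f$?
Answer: $\frac{34937913}{1166} \approx 29964.0$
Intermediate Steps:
$D{\left(L,x \right)} = \frac{-10 + x}{11 x}$
$f = - \frac{34937913}{1166}$ ($f = \frac{-10 - 212}{11 \left(-212\right)} - \left(16310 + 13654\right) = \frac{1}{11} \left(- \frac{1}{212}\right) \left(-222\right) - 29964 = \frac{111}{1166} - 29964 = - \frac{34937913}{1166} \approx -29964.0$)
$- f = \left(-1\right) \left(- \frac{34937913}{1166}\right) = \frac{34937913}{1166}$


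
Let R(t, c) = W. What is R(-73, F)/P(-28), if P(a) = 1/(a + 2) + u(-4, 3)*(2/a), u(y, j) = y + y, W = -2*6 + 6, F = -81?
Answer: -1092/97 ≈ -11.258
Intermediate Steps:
W = -6 (W = -12 + 6 = -6)
u(y, j) = 2*y
R(t, c) = -6
P(a) = 1/(2 + a) - 16/a (P(a) = 1/(a + 2) + (2*(-4))*(2/a) = 1/(2 + a) - 16/a)
R(-73, F)/P(-28) = -6*(-28*(2 - 28)/(-32 - 15*(-28))) = -6*728/(-32 + 420) = -6/((-1/28*(-1/26)*388)) = -6/97/182 = -6*182/97 = -1092/97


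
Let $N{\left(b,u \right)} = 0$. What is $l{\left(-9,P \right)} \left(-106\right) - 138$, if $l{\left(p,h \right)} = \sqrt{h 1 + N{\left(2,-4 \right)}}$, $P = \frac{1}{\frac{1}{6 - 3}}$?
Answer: $-138 - 106 \sqrt{3} \approx -321.6$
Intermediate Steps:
$P = 3$ ($P = \frac{1}{\frac{1}{6 - 3}} = \frac{1}{\frac{1}{3}} = 3$)
$l{\left(p,h \right)} = \sqrt{h}$ ($l{\left(p,h \right)} = \sqrt{h 1 + 0} = \sqrt{h + 0} = \sqrt{h}$)
$l{\left(-9,P \right)} \left(-106\right) - 138 = \sqrt{3} \left(-106\right) - 138 = - 106 \sqrt{3} - 138 = -138 - 106 \sqrt{3}$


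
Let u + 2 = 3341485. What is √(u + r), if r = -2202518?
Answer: √1138965 ≈ 1067.2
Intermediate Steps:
u = 3341483 (u = -2 + 3341485 = 3341483)
√(u + r) = √(3341483 - 2202518) = √1138965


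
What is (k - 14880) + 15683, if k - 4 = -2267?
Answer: -1460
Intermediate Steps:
k = -2263 (k = 4 - 2267 = -2263)
(k - 14880) + 15683 = (-2263 - 14880) + 15683 = -17143 + 15683 = -1460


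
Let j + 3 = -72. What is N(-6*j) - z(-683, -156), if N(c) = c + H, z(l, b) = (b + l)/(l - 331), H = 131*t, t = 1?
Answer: 588295/1014 ≈ 580.17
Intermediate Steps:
j = -75 (j = -3 - 72 = -75)
H = 131 (H = 131*1 = 131)
z(l, b) = (b + l)/(-331 + l)
N(c) = 131 + c (N(c) = c + 131 = 131 + c)
N(-6*j) - z(-683, -156) = (131 - 6*(-75)) - (-156 - 683)/(-331 - 683) = (131 + 450) - (-839)/(-1014) = 581 - (-1)*(-839)/1014 = 581 - 1*839/1014 = 581 - 839/1014 = 588295/1014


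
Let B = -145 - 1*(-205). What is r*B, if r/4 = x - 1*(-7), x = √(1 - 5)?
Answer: 1680 + 480*I ≈ 1680.0 + 480.0*I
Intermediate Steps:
x = 2*I (x = √(-4) = 2*I ≈ 2.0*I)
B = 60 (B = -145 + 205 = 60)
r = 28 + 8*I (r = 4*(2*I - 1*(-7)) = 4*(2*I + 7) = 4*(7 + 2*I) = 28 + 8*I ≈ 28.0 + 8.0*I)
r*B = (28 + 8*I)*60 = 1680 + 480*I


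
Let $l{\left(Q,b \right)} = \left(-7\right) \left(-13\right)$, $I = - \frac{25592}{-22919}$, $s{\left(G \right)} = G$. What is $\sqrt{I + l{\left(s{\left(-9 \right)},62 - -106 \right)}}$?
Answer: $\frac{\sqrt{48387074099}}{22919} \approx 9.5977$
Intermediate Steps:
$I = \frac{25592}{22919}$ ($I = \left(-25592\right) \left(- \frac{1}{22919}\right) = \frac{25592}{22919} \approx 1.1166$)
$l{\left(Q,b \right)} = 91$
$\sqrt{I + l{\left(s{\left(-9 \right)},62 - -106 \right)}} = \sqrt{\frac{25592}{22919} + 91} = \sqrt{\frac{2111221}{22919}} = \frac{\sqrt{48387074099}}{22919}$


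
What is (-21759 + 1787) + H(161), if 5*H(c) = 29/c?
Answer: -16077431/805 ≈ -19972.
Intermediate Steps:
H(c) = 29/(5*c) (H(c) = (29/c)/5 = 29/(5*c))
(-21759 + 1787) + H(161) = (-21759 + 1787) + (29/5)/161 = -19972 + (29/5)*(1/161) = -19972 + 29/805 = -16077431/805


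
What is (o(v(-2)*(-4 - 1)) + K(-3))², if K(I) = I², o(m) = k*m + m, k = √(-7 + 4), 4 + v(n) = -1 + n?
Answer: -1739 + 3080*I*√3 ≈ -1739.0 + 5334.7*I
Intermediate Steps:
v(n) = -5 + n (v(n) = -4 + (-1 + n) = -5 + n)
k = I*√3 (k = √(-3) = I*√3 ≈ 1.732*I)
o(m) = m + I*m*√3 (o(m) = (I*√3)*m + m = I*m*√3 + m = m + I*m*√3)
(o(v(-2)*(-4 - 1)) + K(-3))² = (((-5 - 2)*(-4 - 1))*(1 + I*√3) + (-3)²)² = ((-7*(-5))*(1 + I*√3) + 9)² = (35*(1 + I*√3) + 9)² = ((35 + 35*I*√3) + 9)² = (44 + 35*I*√3)²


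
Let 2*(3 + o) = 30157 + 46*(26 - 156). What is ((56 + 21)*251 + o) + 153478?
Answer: 369781/2 ≈ 1.8489e+5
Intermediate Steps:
o = 24171/2 (o = -3 + (30157 + 46*(26 - 156))/2 = -3 + (30157 + 46*(-130))/2 = -3 + (30157 - 5980)/2 = -3 + (1/2)*24177 = -3 + 24177/2 = 24171/2 ≈ 12086.)
((56 + 21)*251 + o) + 153478 = ((56 + 21)*251 + 24171/2) + 153478 = (77*251 + 24171/2) + 153478 = (19327 + 24171/2) + 153478 = 62825/2 + 153478 = 369781/2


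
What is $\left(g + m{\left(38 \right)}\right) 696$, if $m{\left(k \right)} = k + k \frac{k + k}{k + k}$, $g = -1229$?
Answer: $-802488$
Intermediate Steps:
$m{\left(k \right)} = 2 k$ ($m{\left(k \right)} = k + k \frac{2 k}{2 k} = k + k 2 k \frac{1}{2 k} = k + k 1 = k + k = 2 k$)
$\left(g + m{\left(38 \right)}\right) 696 = \left(-1229 + 2 \cdot 38\right) 696 = \left(-1229 + 76\right) 696 = \left(-1153\right) 696 = -802488$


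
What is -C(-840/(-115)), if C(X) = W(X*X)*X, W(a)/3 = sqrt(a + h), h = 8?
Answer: -1008*sqrt(8114)/529 ≈ -171.64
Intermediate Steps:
W(a) = 3*sqrt(8 + a) (W(a) = 3*sqrt(a + 8) = 3*sqrt(8 + a))
C(X) = 3*X*sqrt(8 + X**2) (C(X) = (3*sqrt(8 + X*X))*X = (3*sqrt(8 + X**2))*X = 3*X*sqrt(8 + X**2))
-C(-840/(-115)) = -3*(-840/(-115))*sqrt(8 + (-840/(-115))**2) = -3*(-840*(-1/115))*sqrt(8 + (-840*(-1/115))**2) = -3*168*sqrt(8 + (168/23)**2)/23 = -3*168*sqrt(8 + 28224/529)/23 = -3*168*sqrt(32456/529)/23 = -3*168*2*sqrt(8114)/23/23 = -1008*sqrt(8114)/529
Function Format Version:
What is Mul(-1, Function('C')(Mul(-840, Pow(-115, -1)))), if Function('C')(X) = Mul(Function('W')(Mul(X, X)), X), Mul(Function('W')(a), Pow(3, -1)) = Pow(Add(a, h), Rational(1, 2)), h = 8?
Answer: Mul(Rational(-1008, 529), Pow(8114, Rational(1, 2))) ≈ -171.64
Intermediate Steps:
Function('W')(a) = Mul(3, Pow(Add(8, a), Rational(1, 2))) (Function('W')(a) = Mul(3, Pow(Add(a, 8), Rational(1, 2))) = Mul(3, Pow(Add(8, a), Rational(1, 2))))
Function('C')(X) = Mul(3, X, Pow(Add(8, Pow(X, 2)), Rational(1, 2))) (Function('C')(X) = Mul(Mul(3, Pow(Add(8, Mul(X, X)), Rational(1, 2))), X) = Mul(Mul(3, Pow(Add(8, Pow(X, 2)), Rational(1, 2))), X) = Mul(3, X, Pow(Add(8, Pow(X, 2)), Rational(1, 2))))
Mul(-1, Function('C')(Mul(-840, Pow(-115, -1)))) = Mul(-1, Mul(3, Mul(-840, Pow(-115, -1)), Pow(Add(8, Pow(Mul(-840, Pow(-115, -1)), 2)), Rational(1, 2)))) = Mul(-1, Mul(3, Mul(-840, Rational(-1, 115)), Pow(Add(8, Pow(Mul(-840, Rational(-1, 115)), 2)), Rational(1, 2)))) = Mul(-1, Mul(3, Rational(168, 23), Pow(Add(8, Pow(Rational(168, 23), 2)), Rational(1, 2)))) = Mul(-1, Mul(3, Rational(168, 23), Pow(Add(8, Rational(28224, 529)), Rational(1, 2)))) = Mul(-1, Mul(3, Rational(168, 23), Pow(Rational(32456, 529), Rational(1, 2)))) = Mul(-1, Mul(3, Rational(168, 23), Mul(Rational(2, 23), Pow(8114, Rational(1, 2))))) = Mul(-1, Mul(Rational(1008, 529), Pow(8114, Rational(1, 2)))) = Mul(Rational(-1008, 529), Pow(8114, Rational(1, 2)))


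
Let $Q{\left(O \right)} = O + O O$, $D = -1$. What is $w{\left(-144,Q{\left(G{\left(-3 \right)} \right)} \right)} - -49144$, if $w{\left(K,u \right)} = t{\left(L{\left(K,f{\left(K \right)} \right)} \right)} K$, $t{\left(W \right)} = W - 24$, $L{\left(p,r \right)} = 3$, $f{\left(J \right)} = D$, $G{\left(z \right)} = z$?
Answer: $52168$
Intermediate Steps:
$f{\left(J \right)} = -1$
$t{\left(W \right)} = -24 + W$ ($t{\left(W \right)} = W - 24 = -24 + W$)
$Q{\left(O \right)} = O + O^{2}$
$w{\left(K,u \right)} = - 21 K$ ($w{\left(K,u \right)} = \left(-24 + 3\right) K = - 21 K$)
$w{\left(-144,Q{\left(G{\left(-3 \right)} \right)} \right)} - -49144 = \left(-21\right) \left(-144\right) - -49144 = 3024 + 49144 = 52168$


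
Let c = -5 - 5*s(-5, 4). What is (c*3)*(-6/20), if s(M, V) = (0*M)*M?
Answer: 9/2 ≈ 4.5000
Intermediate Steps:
s(M, V) = 0 (s(M, V) = 0*M = 0)
c = -5 (c = -5 - 5*0 = -5 + 0 = -5)
(c*3)*(-6/20) = (-5*3)*(-6/20) = -(-90)/20 = -15*(-3/10) = 9/2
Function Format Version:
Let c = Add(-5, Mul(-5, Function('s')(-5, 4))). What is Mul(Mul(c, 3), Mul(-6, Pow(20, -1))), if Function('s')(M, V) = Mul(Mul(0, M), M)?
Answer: Rational(9, 2) ≈ 4.5000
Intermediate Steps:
Function('s')(M, V) = 0 (Function('s')(M, V) = Mul(0, M) = 0)
c = -5 (c = Add(-5, Mul(-5, 0)) = Add(-5, 0) = -5)
Mul(Mul(c, 3), Mul(-6, Pow(20, -1))) = Mul(Mul(-5, 3), Mul(-6, Pow(20, -1))) = Mul(-15, Mul(-6, Rational(1, 20))) = Mul(-15, Rational(-3, 10)) = Rational(9, 2)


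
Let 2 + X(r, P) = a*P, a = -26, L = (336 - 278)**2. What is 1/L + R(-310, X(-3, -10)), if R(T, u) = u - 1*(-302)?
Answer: 1883841/3364 ≈ 560.00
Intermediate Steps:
L = 3364 (L = 58**2 = 3364)
X(r, P) = -2 - 26*P
R(T, u) = 302 + u (R(T, u) = u + 302 = 302 + u)
1/L + R(-310, X(-3, -10)) = 1/3364 + (302 + (-2 - 26*(-10))) = 1/3364 + (302 + (-2 + 260)) = 1/3364 + (302 + 258) = 1/3364 + 560 = 1883841/3364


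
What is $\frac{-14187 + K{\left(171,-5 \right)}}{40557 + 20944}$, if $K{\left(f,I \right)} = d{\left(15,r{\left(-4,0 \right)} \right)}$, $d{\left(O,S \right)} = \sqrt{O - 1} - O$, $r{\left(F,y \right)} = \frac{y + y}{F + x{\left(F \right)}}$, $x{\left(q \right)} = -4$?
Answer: $- \frac{14202}{61501} + \frac{\sqrt{14}}{61501} \approx -0.23086$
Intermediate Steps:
$r{\left(F,y \right)} = \frac{2 y}{-4 + F}$ ($r{\left(F,y \right)} = \frac{y + y}{F - 4} = \frac{2 y}{-4 + F}$)
$d{\left(O,S \right)} = \sqrt{-1 + O} - O$
$K{\left(f,I \right)} = -15 + \sqrt{14}$ ($K{\left(f,I \right)} = \sqrt{-1 + 15} - 15 = \sqrt{14} - 15 = -15 + \sqrt{14}$)
$\frac{-14187 + K{\left(171,-5 \right)}}{40557 + 20944} = \frac{-14187 - \left(15 - \sqrt{14}\right)}{40557 + 20944} = \frac{-14202 + \sqrt{14}}{61501} = \left(-14202 + \sqrt{14}\right) \frac{1}{61501} = - \frac{14202}{61501} + \frac{\sqrt{14}}{61501}$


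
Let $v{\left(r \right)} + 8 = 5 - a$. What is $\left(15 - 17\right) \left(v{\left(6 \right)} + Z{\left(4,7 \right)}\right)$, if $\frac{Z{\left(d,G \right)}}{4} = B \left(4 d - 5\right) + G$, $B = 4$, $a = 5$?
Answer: $-392$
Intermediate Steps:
$v{\left(r \right)} = -8$ ($v{\left(r \right)} = -8 + \left(5 - 5\right) = -8 + 0 = -8$)
$Z{\left(d,G \right)} = -80 + 4 G + 64 d$ ($Z{\left(d,G \right)} = 4 \left(4 \left(4 d - 5\right) + G\right) = 4 \left(4 \left(-5 + 4 d\right) + G\right) = 4 \left(\left(-20 + 16 d\right) + G\right) = 4 \left(-20 + G + 16 d\right) = -80 + 4 G + 64 d$)
$\left(15 - 17\right) \left(v{\left(6 \right)} + Z{\left(4,7 \right)}\right) = \left(15 - 17\right) \left(-8 + \left(-80 + 4 \cdot 7 + 64 \cdot 4\right)\right) = - 2 \left(-8 + \left(-80 + 28 + 256\right)\right) = - 2 \left(-8 + 204\right) = \left(-2\right) 196 = -392$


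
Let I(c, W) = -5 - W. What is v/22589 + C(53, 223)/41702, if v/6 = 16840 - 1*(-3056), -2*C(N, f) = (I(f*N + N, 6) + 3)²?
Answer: 2488747552/471003239 ≈ 5.2839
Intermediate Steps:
C(N, f) = -32 (C(N, f) = -((-5 - 1*6) + 3)²/2 = -((-5 - 6) + 3)²/2 = -(-11 + 3)²/2 = -½*(-8)² = -½*64 = -32)
v = 119376 (v = 6*(16840 - 1*(-3056)) = 6*(16840 + 3056) = 6*19896 = 119376)
v/22589 + C(53, 223)/41702 = 119376/22589 - 32/41702 = 119376*(1/22589) - 32*1/41702 = 119376/22589 - 16/20851 = 2488747552/471003239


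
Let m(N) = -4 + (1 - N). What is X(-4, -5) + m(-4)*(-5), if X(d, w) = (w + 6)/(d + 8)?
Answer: -19/4 ≈ -4.7500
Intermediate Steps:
m(N) = -3 - N
X(d, w) = (6 + w)/(8 + d)
X(-4, -5) + m(-4)*(-5) = (6 - 5)/(8 - 4) + (-3 - 1*(-4))*(-5) = 1/4 + (-3 + 4)*(-5) = (¼)*1 + 1*(-5) = ¼ - 5 = -19/4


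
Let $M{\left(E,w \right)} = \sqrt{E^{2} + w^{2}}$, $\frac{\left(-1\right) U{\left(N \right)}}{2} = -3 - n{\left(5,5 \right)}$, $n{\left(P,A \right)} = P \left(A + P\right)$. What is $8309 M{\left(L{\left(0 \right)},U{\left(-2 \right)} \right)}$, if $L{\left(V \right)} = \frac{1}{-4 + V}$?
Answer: $\frac{8309 \sqrt{179777}}{4} \approx 8.8076 \cdot 10^{5}$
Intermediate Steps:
$U{\left(N \right)} = 106$ ($U{\left(N \right)} = - 2 \left(-3 - 5 \left(5 + 5\right)\right) = - 2 \left(-3 - 5 \cdot 10\right) = - 2 \left(-3 - 50\right) = \left(-2\right) \left(-53\right) = 106$)
$8309 M{\left(L{\left(0 \right)},U{\left(-2 \right)} \right)} = 8309 \sqrt{\left(\frac{1}{-4 + 0}\right)^{2} + 106^{2}} = 8309 \sqrt{\left(\frac{1}{-4}\right)^{2} + 11236} = 8309 \sqrt{\left(- \frac{1}{4}\right)^{2} + 11236} = 8309 \sqrt{\frac{1}{16} + 11236} = 8309 \sqrt{\frac{179777}{16}} = 8309 \frac{\sqrt{179777}}{4} = \frac{8309 \sqrt{179777}}{4}$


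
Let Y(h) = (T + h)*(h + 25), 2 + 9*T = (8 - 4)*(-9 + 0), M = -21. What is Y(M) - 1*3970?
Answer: -36638/9 ≈ -4070.9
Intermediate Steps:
T = -38/9 (T = -2/9 + ((8 - 4)*(-9 + 0))/9 = -2/9 + (4*(-9))/9 = -2/9 + (⅑)*(-36) = -2/9 - 4 = -38/9 ≈ -4.2222)
Y(h) = (25 + h)*(-38/9 + h) (Y(h) = (-38/9 + h)*(h + 25) = (-38/9 + h)*(25 + h) = (25 + h)*(-38/9 + h))
Y(M) - 1*3970 = (-950/9 + (-21)² + (187/9)*(-21)) - 1*3970 = (-950/9 + 441 - 1309/3) - 3970 = -908/9 - 3970 = -36638/9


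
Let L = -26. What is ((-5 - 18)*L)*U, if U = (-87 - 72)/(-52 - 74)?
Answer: 15847/21 ≈ 754.62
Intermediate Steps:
U = 53/42 (U = -159/(-126) = -159*(-1/126) = 53/42 ≈ 1.2619)
((-5 - 18)*L)*U = ((-5 - 18)*(-26))*(53/42) = -23*(-26)*(53/42) = 598*(53/42) = 15847/21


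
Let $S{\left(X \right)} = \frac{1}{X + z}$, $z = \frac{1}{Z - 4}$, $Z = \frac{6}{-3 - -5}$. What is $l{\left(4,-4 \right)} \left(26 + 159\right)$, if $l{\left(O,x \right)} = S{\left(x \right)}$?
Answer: $-37$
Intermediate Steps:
$Z = 3$ ($Z = \frac{6}{-3 + 5} = \frac{6}{2} = 6 \cdot \frac{1}{2} = 3$)
$z = -1$ ($z = \frac{1}{3 - 4} = \frac{1}{-1} = -1$)
$S{\left(X \right)} = \frac{1}{-1 + X}$ ($S{\left(X \right)} = \frac{1}{X - 1} = \frac{1}{-1 + X}$)
$l{\left(O,x \right)} = \frac{1}{-1 + x}$
$l{\left(4,-4 \right)} \left(26 + 159\right) = \frac{26 + 159}{-1 - 4} = \frac{1}{-5} \cdot 185 = \left(- \frac{1}{5}\right) 185 = -37$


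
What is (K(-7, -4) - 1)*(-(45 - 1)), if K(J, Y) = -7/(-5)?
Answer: -88/5 ≈ -17.600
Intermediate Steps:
K(J, Y) = 7/5 (K(J, Y) = -7*(-⅕) = 7/5)
(K(-7, -4) - 1)*(-(45 - 1)) = (7/5 - 1)*(-(45 - 1)) = 2*(-1*44)/5 = (⅖)*(-44) = -88/5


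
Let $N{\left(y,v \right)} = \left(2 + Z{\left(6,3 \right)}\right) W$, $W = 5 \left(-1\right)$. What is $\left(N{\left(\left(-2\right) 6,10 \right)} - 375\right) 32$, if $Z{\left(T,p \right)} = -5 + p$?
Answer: $-12000$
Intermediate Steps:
$W = -5$
$N{\left(y,v \right)} = 0$ ($N{\left(y,v \right)} = \left(2 + \left(-5 + 3\right)\right) \left(-5\right) = \left(2 - 2\right) \left(-5\right) = 0 \left(-5\right) = 0$)
$\left(N{\left(\left(-2\right) 6,10 \right)} - 375\right) 32 = \left(0 - 375\right) 32 = \left(-375\right) 32 = -12000$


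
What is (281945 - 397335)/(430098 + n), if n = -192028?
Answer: -11539/23807 ≈ -0.48469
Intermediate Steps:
(281945 - 397335)/(430098 + n) = (281945 - 397335)/(430098 - 192028) = -115390/238070 = -115390*1/238070 = -11539/23807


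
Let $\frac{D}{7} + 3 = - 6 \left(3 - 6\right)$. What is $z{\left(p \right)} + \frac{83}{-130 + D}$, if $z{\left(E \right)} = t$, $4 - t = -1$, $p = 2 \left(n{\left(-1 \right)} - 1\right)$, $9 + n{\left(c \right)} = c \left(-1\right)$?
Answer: $\frac{42}{25} \approx 1.68$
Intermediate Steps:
$n{\left(c \right)} = -9 - c$ ($n{\left(c \right)} = -9 + c \left(-1\right) = -9 - c$)
$D = 105$ ($D = -21 + 7 \left(- 6 \left(3 - 6\right)\right) = -21 + 7 \left(\left(-6\right) \left(-3\right)\right) = -21 + 7 \cdot 18 = -21 + 126 = 105$)
$p = -18$ ($p = 2 \left(\left(-9 - -1\right) - 1\right) = 2 \left(\left(-9 + 1\right) - 1\right) = 2 \left(-8 - 1\right) = 2 \left(-9\right) = -18$)
$t = 5$ ($t = 4 - -1 = 4 + 1 = 5$)
$z{\left(E \right)} = 5$
$z{\left(p \right)} + \frac{83}{-130 + D} = 5 + \frac{83}{-130 + 105} = 5 + \frac{83}{-25} = 5 + 83 \left(- \frac{1}{25}\right) = 5 - \frac{83}{25} = \frac{42}{25}$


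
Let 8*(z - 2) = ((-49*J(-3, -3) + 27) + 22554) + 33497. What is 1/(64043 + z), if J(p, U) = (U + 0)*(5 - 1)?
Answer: 4/284513 ≈ 1.4059e-5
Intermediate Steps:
J(p, U) = 4*U (J(p, U) = U*4 = 4*U)
z = 28341/4 (z = 2 + (((-196*(-3) + 27) + 22554) + 33497)/8 = 2 + (((-49*(-12) + 27) + 22554) + 33497)/8 = 2 + (((588 + 27) + 22554) + 33497)/8 = 2 + ((615 + 22554) + 33497)/8 = 2 + (23169 + 33497)/8 = 2 + (1/8)*56666 = 2 + 28333/4 = 28341/4 ≈ 7085.3)
1/(64043 + z) = 1/(64043 + 28341/4) = 1/(284513/4) = 4/284513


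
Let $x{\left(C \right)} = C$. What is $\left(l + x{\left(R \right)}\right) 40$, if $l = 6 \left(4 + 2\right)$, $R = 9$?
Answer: $1800$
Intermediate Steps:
$l = 36$ ($l = 6 \cdot 6 = 36$)
$\left(l + x{\left(R \right)}\right) 40 = \left(36 + 9\right) 40 = 45 \cdot 40 = 1800$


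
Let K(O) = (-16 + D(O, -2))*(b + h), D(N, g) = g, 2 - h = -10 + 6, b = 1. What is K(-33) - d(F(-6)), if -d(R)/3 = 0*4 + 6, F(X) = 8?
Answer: -108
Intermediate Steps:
h = 6 (h = 2 - (-10 + 6) = 2 - 1*(-4) = 2 + 4 = 6)
K(O) = -126 (K(O) = (-16 - 2)*(1 + 6) = -18*7 = -126)
d(R) = -18 (d(R) = -3*(0*4 + 6) = -3*(0 + 6) = -3*6 = -18)
K(-33) - d(F(-6)) = -126 - 1*(-18) = -126 + 18 = -108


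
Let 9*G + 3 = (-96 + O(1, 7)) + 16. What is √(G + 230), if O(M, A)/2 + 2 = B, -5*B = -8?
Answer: √49655/15 ≈ 14.856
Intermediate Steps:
B = 8/5 (B = -⅕*(-8) = 8/5 ≈ 1.6000)
O(M, A) = -⅘ (O(M, A) = -4 + 2*(8/5) = -4 + 16/5 = -⅘)
G = -419/45 (G = -⅓ + ((-96 - ⅘) + 16)/9 = -⅓ + (-484/5 + 16)/9 = -⅓ + (⅑)*(-404/5) = -⅓ - 404/45 = -419/45 ≈ -9.3111)
√(G + 230) = √(-419/45 + 230) = √(9931/45) = √49655/15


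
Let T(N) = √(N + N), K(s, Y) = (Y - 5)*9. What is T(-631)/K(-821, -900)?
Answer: -I*√1262/8145 ≈ -0.0043615*I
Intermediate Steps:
K(s, Y) = -45 + 9*Y (K(s, Y) = (-5 + Y)*9 = -45 + 9*Y)
T(N) = √2*√N (T(N) = √(2*N) = √2*√N)
T(-631)/K(-821, -900) = (√2*√(-631))/(-45 + 9*(-900)) = (√2*(I*√631))/(-45 - 8100) = (I*√1262)/(-8145) = (I*√1262)*(-1/8145) = -I*√1262/8145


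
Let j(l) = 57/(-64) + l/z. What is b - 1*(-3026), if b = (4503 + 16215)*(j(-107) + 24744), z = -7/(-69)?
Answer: 109934539783/224 ≈ 4.9078e+8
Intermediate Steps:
z = 7/69 (z = -7*(-1/69) = 7/69 ≈ 0.10145)
j(l) = -57/64 + 69*l/7 (j(l) = 57/(-64) + l/(7/69) = 57*(-1/64) + l*(69/7) = -57/64 + 69*l/7)
b = 109933861959/224 (b = (4503 + 16215)*((-57/64 + (69/7)*(-107)) + 24744) = 20718*((-57/64 - 7383/7) + 24744) = 20718*(-472911/448 + 24744) = 20718*(10612401/448) = 109933861959/224 ≈ 4.9078e+8)
b - 1*(-3026) = 109933861959/224 - 1*(-3026) = 109933861959/224 + 3026 = 109934539783/224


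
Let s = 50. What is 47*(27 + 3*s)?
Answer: 8319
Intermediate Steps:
47*(27 + 3*s) = 47*(27 + 3*50) = 47*(27 + 150) = 47*177 = 8319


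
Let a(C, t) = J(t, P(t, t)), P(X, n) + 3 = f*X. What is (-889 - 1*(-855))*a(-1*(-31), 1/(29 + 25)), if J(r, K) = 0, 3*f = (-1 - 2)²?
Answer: 0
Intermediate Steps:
f = 3 (f = (-1 - 2)²/3 = (⅓)*(-3)² = (⅓)*9 = 3)
P(X, n) = -3 + 3*X
a(C, t) = 0
(-889 - 1*(-855))*a(-1*(-31), 1/(29 + 25)) = (-889 - 1*(-855))*0 = (-889 + 855)*0 = -34*0 = 0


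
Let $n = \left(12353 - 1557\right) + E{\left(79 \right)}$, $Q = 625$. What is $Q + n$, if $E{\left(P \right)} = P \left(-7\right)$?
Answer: $10868$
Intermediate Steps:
$E{\left(P \right)} = - 7 P$
$n = 10243$ ($n = \left(12353 - 1557\right) - 553 = 10796 - 553 = 10243$)
$Q + n = 625 + 10243 = 10868$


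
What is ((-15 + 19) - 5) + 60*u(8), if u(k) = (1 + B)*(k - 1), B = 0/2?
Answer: 419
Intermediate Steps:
B = 0 (B = 0*(½) = 0)
u(k) = -1 + k (u(k) = (1 + 0)*(k - 1) = 1*(-1 + k) = -1 + k)
((-15 + 19) - 5) + 60*u(8) = ((-15 + 19) - 5) + 60*(-1 + 8) = (4 - 5) + 60*7 = -1 + 420 = 419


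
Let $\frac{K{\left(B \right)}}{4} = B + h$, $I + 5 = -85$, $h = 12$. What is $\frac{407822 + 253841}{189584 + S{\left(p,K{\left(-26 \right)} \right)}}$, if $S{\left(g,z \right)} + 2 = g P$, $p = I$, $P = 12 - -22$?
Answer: $\frac{661663}{186522} \approx 3.5474$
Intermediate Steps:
$I = -90$ ($I = -5 - 85 = -90$)
$P = 34$ ($P = 12 + 22 = 34$)
$p = -90$
$K{\left(B \right)} = 48 + 4 B$ ($K{\left(B \right)} = 4 \left(B + 12\right) = 4 \left(12 + B\right) = 48 + 4 B$)
$S{\left(g,z \right)} = -2 + 34 g$ ($S{\left(g,z \right)} = -2 + g 34 = -2 + 34 g$)
$\frac{407822 + 253841}{189584 + S{\left(p,K{\left(-26 \right)} \right)}} = \frac{407822 + 253841}{189584 + \left(-2 + 34 \left(-90\right)\right)} = \frac{661663}{189584 - 3062} = \frac{661663}{186522}$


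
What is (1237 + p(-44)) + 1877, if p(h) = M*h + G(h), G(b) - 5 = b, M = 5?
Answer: 2855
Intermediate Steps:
G(b) = 5 + b
p(h) = 5 + 6*h (p(h) = 5*h + (5 + h) = 5 + 6*h)
(1237 + p(-44)) + 1877 = (1237 + (5 + 6*(-44))) + 1877 = (1237 + (5 - 264)) + 1877 = (1237 - 259) + 1877 = 978 + 1877 = 2855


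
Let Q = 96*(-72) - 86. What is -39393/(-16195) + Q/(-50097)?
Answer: 2086803731/811320915 ≈ 2.5721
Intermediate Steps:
Q = -6998 (Q = -6912 - 86 = -6998)
-39393/(-16195) + Q/(-50097) = -39393/(-16195) - 6998/(-50097) = -39393*(-1/16195) - 6998*(-1/50097) = 39393/16195 + 6998/50097 = 2086803731/811320915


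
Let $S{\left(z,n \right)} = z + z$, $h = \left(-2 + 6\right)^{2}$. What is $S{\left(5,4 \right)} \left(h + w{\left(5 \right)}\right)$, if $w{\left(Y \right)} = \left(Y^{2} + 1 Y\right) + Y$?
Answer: $510$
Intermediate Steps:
$w{\left(Y \right)} = Y^{2} + 2 Y$ ($w{\left(Y \right)} = \left(Y^{2} + Y\right) + Y = \left(Y + Y^{2}\right) + Y = Y^{2} + 2 Y$)
$h = 16$ ($h = 4^{2} = 16$)
$S{\left(z,n \right)} = 2 z$
$S{\left(5,4 \right)} \left(h + w{\left(5 \right)}\right) = 2 \cdot 5 \left(16 + 5 \left(2 + 5\right)\right) = 10 \left(16 + 5 \cdot 7\right) = 10 \left(16 + 35\right) = 10 \cdot 51 = 510$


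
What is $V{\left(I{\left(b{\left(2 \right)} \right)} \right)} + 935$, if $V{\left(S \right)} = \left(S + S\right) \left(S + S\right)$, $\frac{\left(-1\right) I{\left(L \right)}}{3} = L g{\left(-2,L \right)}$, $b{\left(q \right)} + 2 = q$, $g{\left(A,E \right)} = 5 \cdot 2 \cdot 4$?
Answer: $935$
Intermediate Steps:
$g{\left(A,E \right)} = 40$ ($g{\left(A,E \right)} = 10 \cdot 4 = 40$)
$b{\left(q \right)} = -2 + q$
$I{\left(L \right)} = - 120 L$ ($I{\left(L \right)} = - 3 L 40 = - 3 \cdot 40 L = - 120 L$)
$V{\left(S \right)} = 4 S^{2}$ ($V{\left(S \right)} = 2 S 2 S = 4 S^{2}$)
$V{\left(I{\left(b{\left(2 \right)} \right)} \right)} + 935 = 4 \left(- 120 \left(-2 + 2\right)\right)^{2} + 935 = 4 \left(\left(-120\right) 0\right)^{2} + 935 = 4 \cdot 0^{2} + 935 = 4 \cdot 0 + 935 = 0 + 935 = 935$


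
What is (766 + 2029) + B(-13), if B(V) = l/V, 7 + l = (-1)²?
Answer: 36341/13 ≈ 2795.5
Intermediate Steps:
l = -6 (l = -7 + (-1)² = -7 + 1 = -6)
B(V) = -6/V
(766 + 2029) + B(-13) = (766 + 2029) - 6/(-13) = 2795 - 6*(-1/13) = 2795 + 6/13 = 36341/13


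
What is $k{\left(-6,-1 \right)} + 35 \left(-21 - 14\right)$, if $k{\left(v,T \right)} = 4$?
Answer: $-1221$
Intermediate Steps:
$k{\left(-6,-1 \right)} + 35 \left(-21 - 14\right) = 4 + 35 \left(-21 - 14\right) = 4 + 35 \left(-35\right) = 4 - 1225 = -1221$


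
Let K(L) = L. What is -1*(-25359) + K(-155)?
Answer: 25204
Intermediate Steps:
-1*(-25359) + K(-155) = -1*(-25359) - 155 = 25359 - 155 = 25204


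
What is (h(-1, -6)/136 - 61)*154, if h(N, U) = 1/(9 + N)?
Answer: -5110259/544 ≈ -9393.9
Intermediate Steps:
(h(-1, -6)/136 - 61)*154 = (1/((9 - 1)*136) - 61)*154 = ((1/136)/8 - 61)*154 = ((⅛)*(1/136) - 61)*154 = (1/1088 - 61)*154 = -66367/1088*154 = -5110259/544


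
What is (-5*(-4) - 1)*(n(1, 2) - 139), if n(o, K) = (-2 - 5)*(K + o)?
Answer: -3040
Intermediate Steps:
n(o, K) = -7*K - 7*o (n(o, K) = -7*(K + o) = -7*K - 7*o)
(-5*(-4) - 1)*(n(1, 2) - 139) = (-5*(-4) - 1)*((-7*2 - 7*1) - 139) = (20 - 1)*((-14 - 7) - 139) = 19*(-21 - 139) = 19*(-160) = -3040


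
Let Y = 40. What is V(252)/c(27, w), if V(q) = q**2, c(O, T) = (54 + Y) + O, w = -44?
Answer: 63504/121 ≈ 524.83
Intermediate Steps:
c(O, T) = 94 + O (c(O, T) = (54 + 40) + O = 94 + O)
V(252)/c(27, w) = 252**2/(94 + 27) = 63504/121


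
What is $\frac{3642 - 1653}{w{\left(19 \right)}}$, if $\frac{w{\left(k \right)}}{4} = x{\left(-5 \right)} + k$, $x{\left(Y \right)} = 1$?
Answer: $\frac{1989}{80} \approx 24.862$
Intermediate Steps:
$w{\left(k \right)} = 4 + 4 k$ ($w{\left(k \right)} = 4 \left(1 + k\right) = 4 + 4 k$)
$\frac{3642 - 1653}{w{\left(19 \right)}} = \frac{3642 - 1653}{4 + 4 \cdot 19} = \frac{3642 - 1653}{4 + 76} = \frac{1989}{80}$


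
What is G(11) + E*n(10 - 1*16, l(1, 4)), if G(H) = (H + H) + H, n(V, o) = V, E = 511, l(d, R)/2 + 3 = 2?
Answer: -3033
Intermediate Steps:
l(d, R) = -2 (l(d, R) = -6 + 2*2 = -6 + 4 = -2)
G(H) = 3*H (G(H) = 2*H + H = 3*H)
G(11) + E*n(10 - 1*16, l(1, 4)) = 3*11 + 511*(10 - 1*16) = 33 + 511*(10 - 16) = 33 + 511*(-6) = 33 - 3066 = -3033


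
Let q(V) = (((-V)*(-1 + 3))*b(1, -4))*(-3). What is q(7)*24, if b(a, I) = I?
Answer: -4032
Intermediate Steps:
q(V) = -24*V (q(V) = (((-V)*(-1 + 3))*(-4))*(-3) = ((-V*2)*(-4))*(-3) = (-2*V*(-4))*(-3) = (8*V)*(-3) = -24*V)
q(7)*24 = -24*7*24 = -168*24 = -4032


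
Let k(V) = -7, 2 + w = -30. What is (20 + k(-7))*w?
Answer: -416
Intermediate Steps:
w = -32 (w = -2 - 30 = -32)
(20 + k(-7))*w = (20 - 7)*(-32) = 13*(-32) = -416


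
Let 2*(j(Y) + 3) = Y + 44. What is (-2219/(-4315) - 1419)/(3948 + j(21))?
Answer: -12241532/34325825 ≈ -0.35663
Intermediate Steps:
j(Y) = 19 + Y/2 (j(Y) = -3 + (Y + 44)/2 = -3 + (44 + Y)/2 = -3 + (22 + Y/2) = 19 + Y/2)
(-2219/(-4315) - 1419)/(3948 + j(21)) = (-2219/(-4315) - 1419)/(3948 + (19 + (½)*21)) = (-2219*(-1/4315) - 1419)/(3948 + (19 + 21/2)) = (2219/4315 - 1419)/(3948 + 59/2) = -6120766/(4315*7955/2) = -6120766/4315*2/7955 = -12241532/34325825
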